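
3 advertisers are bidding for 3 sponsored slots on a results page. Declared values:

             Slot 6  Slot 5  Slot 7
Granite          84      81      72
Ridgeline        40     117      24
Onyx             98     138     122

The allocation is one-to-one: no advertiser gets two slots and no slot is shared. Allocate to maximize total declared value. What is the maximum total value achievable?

Maximum total: $323

This is the linear assignment problem.
Optimal: Granite→Slot 6 ($84), Ridgeline→Slot 5 ($117), Onyx→Slot 7 ($122) — total 84+117+122 = $323.
Max-entry greedy (repeatedly take the single best remaining cell) gives $246, worse by 77.
Swapping Granite↔Onyx (Granite→Slot 7 $72, Onyx→Slot 6 $98) loses 36.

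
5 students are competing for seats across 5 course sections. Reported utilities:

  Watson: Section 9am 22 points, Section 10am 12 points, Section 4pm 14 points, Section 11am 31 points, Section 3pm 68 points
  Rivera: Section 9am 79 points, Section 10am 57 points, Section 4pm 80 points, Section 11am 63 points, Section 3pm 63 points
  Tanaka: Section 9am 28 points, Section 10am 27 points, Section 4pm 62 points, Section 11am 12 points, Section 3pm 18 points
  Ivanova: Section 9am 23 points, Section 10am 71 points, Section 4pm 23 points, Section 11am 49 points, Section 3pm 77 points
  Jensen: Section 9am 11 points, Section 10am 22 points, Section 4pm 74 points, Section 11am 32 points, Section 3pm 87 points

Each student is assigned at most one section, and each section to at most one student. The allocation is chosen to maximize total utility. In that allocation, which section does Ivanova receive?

Optimal: Watson→Section 11am (31 points), Rivera→Section 9am (79 points), Tanaka→Section 4pm (62 points), Ivanova→Section 10am (71 points), Jensen→Section 3pm (87 points) — total 31+79+62+71+87 = 330 points.
Column-greedy (each section in turn goes to its best remaining student) gives 273 points, worse by 57.
Next-best assignment: Watson→Section 3pm, Rivera→Section 9am, Tanaka→Section 4pm, Ivanova→Section 10am, Jensen→Section 11am = 312 points.
Swapping Tanaka↔Ivanova (Tanaka→Section 10am 27 points, Ivanova→Section 4pm 23 points) loses 83.
Every other assignment is strictly worse.
Ivanova's own top section is Section 3pm (77 points), but forcing Ivanova→Section 3pm and reassigning the rest optimally gives only 288 points — worse by 42.

Ivanova receives Section 10am.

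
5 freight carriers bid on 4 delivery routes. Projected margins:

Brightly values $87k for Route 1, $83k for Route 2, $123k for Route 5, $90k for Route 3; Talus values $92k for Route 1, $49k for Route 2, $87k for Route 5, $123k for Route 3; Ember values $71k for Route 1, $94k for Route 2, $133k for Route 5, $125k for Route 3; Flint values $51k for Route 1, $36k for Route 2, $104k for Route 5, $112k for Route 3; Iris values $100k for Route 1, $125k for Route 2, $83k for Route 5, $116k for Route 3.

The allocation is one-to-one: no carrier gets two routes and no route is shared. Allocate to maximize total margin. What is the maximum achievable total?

Treat this as an assignment problem: match each carrier to one route.
Optimal: Brightly→Route 1 ($87k), Iris→Route 2 ($125k), Ember→Route 5 ($133k), Talus→Route 3 ($123k) — total 87+125+133+123 = $468k.
Column-greedy (each route in turn goes to its best remaining carrier) gives $440k, worse by 28.
No other one-to-one assignment exceeds $468k.

Maximum total: $468k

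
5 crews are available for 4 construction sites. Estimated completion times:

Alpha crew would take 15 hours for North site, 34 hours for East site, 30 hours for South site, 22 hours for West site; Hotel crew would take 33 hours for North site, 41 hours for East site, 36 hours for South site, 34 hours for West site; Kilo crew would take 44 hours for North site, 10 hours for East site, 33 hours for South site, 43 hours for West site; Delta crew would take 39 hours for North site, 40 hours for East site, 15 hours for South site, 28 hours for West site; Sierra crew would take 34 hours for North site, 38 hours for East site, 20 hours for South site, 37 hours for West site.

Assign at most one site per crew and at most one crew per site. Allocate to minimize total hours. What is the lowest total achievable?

Treat this as an assignment problem: match each crew to one site.
Optimal: Alpha crew→North site (15 hours), Kilo crew→East site (10 hours), Sierra crew→South site (20 hours), Delta crew→West site (28 hours) — total 15+10+20+28 = 73 hours.
Every other assignment is strictly worse.

Minimum total: 73 hours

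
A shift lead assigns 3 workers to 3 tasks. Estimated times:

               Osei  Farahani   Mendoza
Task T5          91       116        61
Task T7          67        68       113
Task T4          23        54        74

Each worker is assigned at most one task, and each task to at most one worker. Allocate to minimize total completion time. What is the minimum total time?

Optimal: Osei→Task T4 (23 min), Farahani→Task T7 (68 min), Mendoza→Task T5 (61 min) — total 23+68+61 = 152 min.
Next-best assignment: Osei→Task T7, Farahani→Task T4, Mendoza→Task T5 = 182 min.
No other one-to-one assignment undercuts 152 min.

Minimum total: 152 min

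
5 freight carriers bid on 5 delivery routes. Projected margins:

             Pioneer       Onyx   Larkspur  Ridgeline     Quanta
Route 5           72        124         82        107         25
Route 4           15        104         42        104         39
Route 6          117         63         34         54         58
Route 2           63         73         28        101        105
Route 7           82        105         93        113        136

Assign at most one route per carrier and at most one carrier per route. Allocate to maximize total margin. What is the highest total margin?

Max total: $543k

Optimal: Pioneer→Route 6 ($117k), Onyx→Route 5 ($124k), Larkspur→Route 7 ($93k), Ridgeline→Route 4 ($104k), Quanta→Route 2 ($105k) — total 117+124+93+104+105 = $543k.
Max-entry greedy (repeatedly take the single best remaining cell) gives $509k, worse by 34.
Swapping Pioneer↔Ridgeline (Pioneer→Route 4 $15k, Ridgeline→Route 6 $54k) loses 152.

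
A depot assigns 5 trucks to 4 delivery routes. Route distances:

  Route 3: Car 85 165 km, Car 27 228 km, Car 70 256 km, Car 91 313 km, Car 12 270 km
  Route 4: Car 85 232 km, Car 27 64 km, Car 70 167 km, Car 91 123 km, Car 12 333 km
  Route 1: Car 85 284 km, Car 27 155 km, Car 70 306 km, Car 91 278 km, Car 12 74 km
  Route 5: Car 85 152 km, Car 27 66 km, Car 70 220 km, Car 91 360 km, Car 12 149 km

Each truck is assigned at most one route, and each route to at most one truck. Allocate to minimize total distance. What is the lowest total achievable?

Min total: 428 km

Optimal: Car 85→Route 3 (165 km), Car 91→Route 4 (123 km), Car 12→Route 1 (74 km), Car 27→Route 5 (66 km) — total 165+123+74+66 = 428 km.
Min-entry greedy (repeatedly take the single cheapest remaining cell) gives 546 km, worse by 118.
Next-best assignment: Car 85→Route 3, Car 70→Route 4, Car 12→Route 1, Car 27→Route 5 = 472 km.
Swapping Car 27↔Car 12 (Car 27→Route 1 155 km, Car 12→Route 5 149 km) adds 164.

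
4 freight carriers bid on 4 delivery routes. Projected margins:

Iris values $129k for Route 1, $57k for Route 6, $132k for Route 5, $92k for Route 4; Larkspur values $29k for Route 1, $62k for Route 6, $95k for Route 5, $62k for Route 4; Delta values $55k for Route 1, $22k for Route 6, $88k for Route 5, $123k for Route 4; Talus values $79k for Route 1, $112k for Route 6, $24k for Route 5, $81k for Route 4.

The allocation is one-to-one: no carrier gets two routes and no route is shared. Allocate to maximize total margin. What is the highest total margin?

Maximum total: $459k

Optimal: Iris→Route 1 ($129k), Larkspur→Route 5 ($95k), Delta→Route 4 ($123k), Talus→Route 6 ($112k) — total 129+95+123+112 = $459k.
Row-greedy (each carrier in turn takes its best remaining route) gives $396k, worse by 63.
Next-best assignment: Iris→Route 5, Larkspur→Route 1, Delta→Route 4, Talus→Route 6 = $396k.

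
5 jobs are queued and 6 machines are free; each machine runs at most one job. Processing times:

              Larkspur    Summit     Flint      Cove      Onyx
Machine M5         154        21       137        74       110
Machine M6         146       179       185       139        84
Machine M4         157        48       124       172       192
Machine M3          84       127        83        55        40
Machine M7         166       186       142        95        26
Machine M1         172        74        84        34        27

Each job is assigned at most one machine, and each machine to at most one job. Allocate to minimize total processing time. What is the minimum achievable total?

Optimal: Larkspur→Machine M3 (84 min), Summit→Machine M5 (21 min), Flint→Machine M4 (124 min), Cove→Machine M1 (34 min), Onyx→Machine M7 (26 min) — total 84+21+124+34+26 = 289 min.
Next-best assignment: Larkspur→Machine M6, Summit→Machine M5, Flint→Machine M3, Cove→Machine M1, Onyx→Machine M7 = 310 min.
Checked against all permutations: 289 min is optimal.

Minimum total: 289 min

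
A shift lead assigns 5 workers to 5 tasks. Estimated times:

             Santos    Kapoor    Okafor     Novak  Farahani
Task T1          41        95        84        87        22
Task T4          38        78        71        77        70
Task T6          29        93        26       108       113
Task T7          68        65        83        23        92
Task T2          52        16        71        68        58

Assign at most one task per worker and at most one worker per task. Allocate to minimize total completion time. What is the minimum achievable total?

Optimal: Santos→Task T4 (38 min), Kapoor→Task T2 (16 min), Okafor→Task T6 (26 min), Novak→Task T7 (23 min), Farahani→Task T1 (22 min) — total 38+16+26+23+22 = 125 min.
Row-greedy (each worker in turn takes its cheapest remaining task) gives 161 min, worse by 36.
Next-best assignment: Santos→Task T6, Kapoor→Task T2, Okafor→Task T4, Novak→Task T7, Farahani→Task T1 = 161 min.
Swapping Kapoor↔Novak (Kapoor→Task T7 65 min, Novak→Task T2 68 min) adds 94.

Min total: 125 min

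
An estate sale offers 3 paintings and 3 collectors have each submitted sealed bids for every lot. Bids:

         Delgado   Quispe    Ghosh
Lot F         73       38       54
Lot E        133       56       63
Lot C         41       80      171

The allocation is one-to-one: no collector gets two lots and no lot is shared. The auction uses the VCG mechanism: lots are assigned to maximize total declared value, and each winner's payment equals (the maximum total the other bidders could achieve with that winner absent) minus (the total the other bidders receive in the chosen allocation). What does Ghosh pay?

Efficient allocation: Delgado→Lot E ($133), Quispe→Lot F ($38), Ghosh→Lot C ($171); total welfare W = $342.
Ghosh receives Lot C at value $171, so the others get W − 171 = $171.
Without Ghosh: best allocation of the remaining 2 bidders over all 3 lots is Delgado→Lot E ($133), Quispe→Lot C ($80), total $213.
VCG payment = (others' best without Ghosh) − (others' welfare with Ghosh) = 213 − 171 = $42.

Ghosh pays $42.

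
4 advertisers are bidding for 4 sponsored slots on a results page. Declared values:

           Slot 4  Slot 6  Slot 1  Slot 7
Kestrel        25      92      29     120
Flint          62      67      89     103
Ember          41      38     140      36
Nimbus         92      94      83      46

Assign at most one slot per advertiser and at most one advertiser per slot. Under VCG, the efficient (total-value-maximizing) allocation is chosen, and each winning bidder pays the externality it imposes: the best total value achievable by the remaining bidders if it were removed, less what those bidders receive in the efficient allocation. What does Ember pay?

Efficient allocation: Kestrel→Slot 6 ($92), Flint→Slot 7 ($103), Ember→Slot 1 ($140), Nimbus→Slot 4 ($92); total welfare W = $427.
Ember receives Slot 1 at value $140, so the others get W − 140 = $287.
Without Ember: best allocation of the remaining 3 bidders over all 4 slots is Kestrel→Slot 7 ($120), Flint→Slot 1 ($89), Nimbus→Slot 6 ($94), total $303.
VCG payment = (others' best without Ember) − (others' welfare with Ember) = 303 − 287 = $16.

Ember pays $16.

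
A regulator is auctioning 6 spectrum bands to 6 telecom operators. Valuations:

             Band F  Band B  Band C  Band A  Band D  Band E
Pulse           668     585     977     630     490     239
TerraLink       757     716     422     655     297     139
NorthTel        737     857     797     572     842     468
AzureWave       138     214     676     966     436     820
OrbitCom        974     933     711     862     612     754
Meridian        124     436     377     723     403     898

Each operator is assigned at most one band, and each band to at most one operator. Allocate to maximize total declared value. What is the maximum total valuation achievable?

Optimal: Pulse→Band C ($977M), TerraLink→Band F ($757M), NorthTel→Band D ($842M), AzureWave→Band A ($966M), OrbitCom→Band B ($933M), Meridian→Band E ($898M) — total 977+757+842+966+933+898 = $5373M.
No other one-to-one assignment exceeds $5373M.

Max total: $5373M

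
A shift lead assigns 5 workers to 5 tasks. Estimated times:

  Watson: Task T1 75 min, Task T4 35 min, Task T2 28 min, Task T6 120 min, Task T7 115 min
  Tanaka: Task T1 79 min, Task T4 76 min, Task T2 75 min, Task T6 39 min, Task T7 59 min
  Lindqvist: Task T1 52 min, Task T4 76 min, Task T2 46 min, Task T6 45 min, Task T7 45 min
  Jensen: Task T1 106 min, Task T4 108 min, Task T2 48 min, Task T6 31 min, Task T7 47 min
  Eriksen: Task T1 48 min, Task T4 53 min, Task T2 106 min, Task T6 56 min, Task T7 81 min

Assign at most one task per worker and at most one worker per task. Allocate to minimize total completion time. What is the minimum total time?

Optimal: Watson→Task T4 (35 min), Tanaka→Task T6 (39 min), Lindqvist→Task T2 (46 min), Jensen→Task T7 (47 min), Eriksen→Task T1 (48 min) — total 35+39+46+47+48 = 215 min.
Min-entry greedy (repeatedly take the single cheapest remaining cell) gives 228 min, worse by 13.
Swapping Eriksen↔Watson (Eriksen→Task T4 53 min, Watson→Task T1 75 min) adds 45.
No other one-to-one assignment undercuts 215 min.

Min total: 215 min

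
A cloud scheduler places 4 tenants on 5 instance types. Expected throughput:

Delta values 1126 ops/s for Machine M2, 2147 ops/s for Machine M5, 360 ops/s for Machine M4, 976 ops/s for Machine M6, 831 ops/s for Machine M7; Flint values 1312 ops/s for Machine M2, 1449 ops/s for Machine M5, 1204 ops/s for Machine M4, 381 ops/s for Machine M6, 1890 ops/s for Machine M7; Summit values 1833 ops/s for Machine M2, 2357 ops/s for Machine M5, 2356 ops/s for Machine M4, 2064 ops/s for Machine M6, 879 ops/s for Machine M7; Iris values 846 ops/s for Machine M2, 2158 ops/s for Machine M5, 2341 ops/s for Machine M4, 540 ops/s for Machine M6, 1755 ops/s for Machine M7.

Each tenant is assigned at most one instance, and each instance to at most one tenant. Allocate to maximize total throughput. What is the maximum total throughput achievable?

Maximum total: 8442 ops/s

This is a one-to-one assignment (maximum-weight bipartite matching).
Optimal: Delta→Machine M5 (2147 ops/s), Flint→Machine M7 (1890 ops/s), Summit→Machine M6 (2064 ops/s), Iris→Machine M4 (2341 ops/s) — total 2147+1890+2064+2341 = 8442 ops/s.
Max-entry greedy (repeatedly take the single best remaining cell) gives 7714 ops/s, worse by 728.
Swapping Flint↔Summit (Flint→Machine M6 381 ops/s, Summit→Machine M7 879 ops/s) loses 2694.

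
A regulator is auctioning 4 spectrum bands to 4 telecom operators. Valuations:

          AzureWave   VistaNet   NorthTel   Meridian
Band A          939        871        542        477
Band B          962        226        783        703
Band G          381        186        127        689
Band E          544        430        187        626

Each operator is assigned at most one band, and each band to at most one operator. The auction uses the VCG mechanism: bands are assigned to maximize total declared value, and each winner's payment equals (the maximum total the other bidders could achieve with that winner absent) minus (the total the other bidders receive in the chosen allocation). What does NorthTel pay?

NorthTel pays $418M.

Efficient allocation: AzureWave→Band E ($544M), VistaNet→Band A ($871M), NorthTel→Band B ($783M), Meridian→Band G ($689M); total welfare W = $2887M.
NorthTel receives Band B at value $783M, so the others get W − 783 = $2104M.
Without NorthTel: best allocation of the remaining 3 bidders over all 4 bands is AzureWave→Band B ($962M), VistaNet→Band A ($871M), Meridian→Band G ($689M), total $2522M.
VCG payment = (others' best without NorthTel) − (others' welfare with NorthTel) = 2522 − 2104 = $418M.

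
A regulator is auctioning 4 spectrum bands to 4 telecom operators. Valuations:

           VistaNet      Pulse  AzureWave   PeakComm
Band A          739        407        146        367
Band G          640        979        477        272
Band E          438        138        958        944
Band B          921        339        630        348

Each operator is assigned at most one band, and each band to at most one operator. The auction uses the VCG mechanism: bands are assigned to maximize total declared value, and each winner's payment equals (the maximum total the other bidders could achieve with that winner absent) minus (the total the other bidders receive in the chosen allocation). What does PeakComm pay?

Efficient allocation: VistaNet→Band A ($739M), Pulse→Band G ($979M), AzureWave→Band B ($630M), PeakComm→Band E ($944M); total welfare W = $3292M.
PeakComm receives Band E at value $944M, so the others get W − 944 = $2348M.
Without PeakComm: best allocation of the remaining 3 bidders over all 4 bands is VistaNet→Band B ($921M), Pulse→Band G ($979M), AzureWave→Band E ($958M), total $2858M.
VCG payment = (others' best without PeakComm) − (others' welfare with PeakComm) = 2858 − 2348 = $510M.

PeakComm pays $510M.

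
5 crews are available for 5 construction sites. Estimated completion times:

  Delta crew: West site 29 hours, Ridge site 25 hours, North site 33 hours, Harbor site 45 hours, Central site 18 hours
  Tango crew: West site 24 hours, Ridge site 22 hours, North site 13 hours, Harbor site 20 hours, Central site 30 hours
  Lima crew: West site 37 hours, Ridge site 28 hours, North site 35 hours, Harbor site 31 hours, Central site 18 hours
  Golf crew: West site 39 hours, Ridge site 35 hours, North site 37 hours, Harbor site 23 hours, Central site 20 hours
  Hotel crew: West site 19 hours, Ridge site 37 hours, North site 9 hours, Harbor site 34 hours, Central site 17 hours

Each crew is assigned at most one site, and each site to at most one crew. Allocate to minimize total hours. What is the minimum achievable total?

Min total: 98 hours

Optimal: Delta crew→Ridge site (25 hours), Tango crew→North site (13 hours), Lima crew→Central site (18 hours), Golf crew→Harbor site (23 hours), Hotel crew→West site (19 hours) — total 25+13+18+23+19 = 98 hours.
Checked against all permutations: 98 hours is optimal.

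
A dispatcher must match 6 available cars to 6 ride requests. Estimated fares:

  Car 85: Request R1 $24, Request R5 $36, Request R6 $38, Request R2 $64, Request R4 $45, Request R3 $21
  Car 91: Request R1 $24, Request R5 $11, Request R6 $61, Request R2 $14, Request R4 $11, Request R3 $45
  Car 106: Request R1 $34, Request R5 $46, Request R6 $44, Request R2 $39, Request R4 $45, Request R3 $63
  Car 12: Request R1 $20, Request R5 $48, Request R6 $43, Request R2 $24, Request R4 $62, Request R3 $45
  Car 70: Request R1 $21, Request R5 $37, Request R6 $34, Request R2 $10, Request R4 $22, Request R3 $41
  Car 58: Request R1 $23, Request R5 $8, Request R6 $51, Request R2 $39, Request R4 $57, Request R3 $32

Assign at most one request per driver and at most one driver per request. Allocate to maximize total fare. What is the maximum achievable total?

This is the linear assignment problem.
Optimal: Car 85→Request R2 ($64), Car 91→Request R6 ($61), Car 106→Request R3 ($63), Car 12→Request R5 ($48), Car 70→Request R1 ($21), Car 58→Request R4 ($57) — total 64+61+63+48+21+57 = $314.
Column-greedy (each request in turn goes to its best remaining driver) gives $305, worse by 9.
Next-best assignment: Car 85→Request R2, Car 91→Request R6, Car 106→Request R3, Car 12→Request R4, Car 70→Request R5, Car 58→Request R1 = $310.

Maximum total: $314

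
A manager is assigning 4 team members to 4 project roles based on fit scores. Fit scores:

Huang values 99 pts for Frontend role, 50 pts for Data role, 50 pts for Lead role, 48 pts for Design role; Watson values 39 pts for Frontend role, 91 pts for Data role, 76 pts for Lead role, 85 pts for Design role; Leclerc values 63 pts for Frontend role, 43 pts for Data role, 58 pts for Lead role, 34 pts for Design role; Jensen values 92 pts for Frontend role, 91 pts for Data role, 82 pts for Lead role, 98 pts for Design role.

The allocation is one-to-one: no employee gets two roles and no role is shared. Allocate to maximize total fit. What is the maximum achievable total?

Max total: 346 pts

Optimal: Huang→Frontend role (99 pts), Watson→Data role (91 pts), Leclerc→Lead role (58 pts), Jensen→Design role (98 pts) — total 99+91+58+98 = 346 pts.
Column-greedy (each role in turn goes to its best remaining employee) gives 306 pts, worse by 40.
Next-best assignment: Huang→Frontend role, Watson→Design role, Leclerc→Lead role, Jensen→Data role = 333 pts.
Swapping Huang↔Jensen (Huang→Design role 48 pts, Jensen→Frontend role 92 pts) loses 57.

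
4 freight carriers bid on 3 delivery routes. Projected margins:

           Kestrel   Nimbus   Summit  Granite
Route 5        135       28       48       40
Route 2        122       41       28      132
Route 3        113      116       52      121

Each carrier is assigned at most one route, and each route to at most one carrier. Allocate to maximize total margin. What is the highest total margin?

Maximum total: $383k

Optimal: Kestrel→Route 5 ($135k), Granite→Route 2 ($132k), Nimbus→Route 3 ($116k) — total 135+132+116 = $383k.
Row-greedy (each carrier in turn takes its best remaining route) gives $279k, worse by 104.
Next-best assignment: Kestrel→Route 5, Granite→Route 2, Summit→Route 3 = $319k.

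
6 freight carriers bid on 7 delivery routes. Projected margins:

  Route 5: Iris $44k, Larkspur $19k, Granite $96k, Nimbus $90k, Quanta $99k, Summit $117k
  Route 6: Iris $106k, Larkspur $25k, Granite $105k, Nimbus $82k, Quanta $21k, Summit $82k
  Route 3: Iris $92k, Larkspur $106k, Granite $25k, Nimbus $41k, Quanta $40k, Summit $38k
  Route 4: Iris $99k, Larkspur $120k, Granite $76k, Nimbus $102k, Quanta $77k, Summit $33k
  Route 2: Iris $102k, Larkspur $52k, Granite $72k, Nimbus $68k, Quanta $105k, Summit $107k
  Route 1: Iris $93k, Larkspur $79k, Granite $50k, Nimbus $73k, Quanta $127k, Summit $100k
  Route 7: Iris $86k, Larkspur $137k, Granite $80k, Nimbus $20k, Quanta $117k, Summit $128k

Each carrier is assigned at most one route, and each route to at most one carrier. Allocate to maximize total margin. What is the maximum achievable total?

Optimal: Iris→Route 2 ($102k), Larkspur→Route 7 ($137k), Granite→Route 6 ($105k), Nimbus→Route 4 ($102k), Quanta→Route 1 ($127k), Summit→Route 5 ($117k) — total 102+137+105+102+127+117 = $690k.
Row-greedy (each carrier in turn takes its best remaining route) gives $675k, worse by 15.
Every other assignment is strictly worse.

Maximum total: $690k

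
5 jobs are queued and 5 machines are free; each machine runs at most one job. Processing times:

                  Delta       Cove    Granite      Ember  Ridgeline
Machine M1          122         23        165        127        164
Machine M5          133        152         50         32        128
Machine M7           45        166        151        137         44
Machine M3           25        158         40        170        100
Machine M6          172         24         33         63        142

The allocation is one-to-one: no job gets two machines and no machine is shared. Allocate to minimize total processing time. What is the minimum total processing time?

Optimal: Delta→Machine M3 (25 min), Cove→Machine M1 (23 min), Granite→Machine M6 (33 min), Ember→Machine M5 (32 min), Ridgeline→Machine M7 (44 min) — total 25+23+33+32+44 = 157 min.
Next-best assignment: Delta→Machine M3, Cove→Machine M1, Granite→Machine M5, Ember→Machine M6, Ridgeline→Machine M7 = 205 min.
Swapping Delta↔Ember (Delta→Machine M5 133 min, Ember→Machine M3 170 min) adds 246.
No other one-to-one assignment undercuts 157 min.

Min total: 157 min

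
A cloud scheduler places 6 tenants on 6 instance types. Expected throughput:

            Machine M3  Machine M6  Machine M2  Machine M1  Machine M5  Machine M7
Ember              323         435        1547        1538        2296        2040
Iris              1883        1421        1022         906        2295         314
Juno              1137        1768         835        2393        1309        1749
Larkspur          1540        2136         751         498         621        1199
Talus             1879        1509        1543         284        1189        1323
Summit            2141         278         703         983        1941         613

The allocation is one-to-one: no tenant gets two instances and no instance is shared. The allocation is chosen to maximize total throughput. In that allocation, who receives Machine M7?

This is the linear assignment problem.
Optimal: Ember→Machine M7 (2040 ops/s), Iris→Machine M5 (2295 ops/s), Juno→Machine M1 (2393 ops/s), Larkspur→Machine M6 (2136 ops/s), Talus→Machine M2 (1543 ops/s), Summit→Machine M3 (2141 ops/s) — total 2040+2295+2393+2136+1543+2141 = 12548 ops/s.
Column-greedy (each instance in turn goes to its best remaining tenant) gives 11835 ops/s, worse by 713.
Swapping Iris↔Summit (Iris→Machine M3 1883 ops/s, Summit→Machine M5 1941 ops/s) loses 612.
Ember's own top instance is Machine M5 (2296 ops/s), but forcing Ember→Machine M5 and reassigning the rest optimally gives only 11311 ops/s — worse by 1237.

Ember receives Machine M7.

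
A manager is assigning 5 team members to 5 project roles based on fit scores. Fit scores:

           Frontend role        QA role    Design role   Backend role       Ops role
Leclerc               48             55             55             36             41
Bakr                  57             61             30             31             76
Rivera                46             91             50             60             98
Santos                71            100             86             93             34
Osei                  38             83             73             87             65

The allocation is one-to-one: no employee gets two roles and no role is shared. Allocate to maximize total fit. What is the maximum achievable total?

This is a one-to-one assignment (maximum-weight bipartite matching).
Optimal: Leclerc→Design role (55 pts), Bakr→Frontend role (57 pts), Rivera→Ops role (98 pts), Santos→QA role (100 pts), Osei→Backend role (87 pts) — total 55+57+98+100+87 = 397 pts.
Next-best assignment: Leclerc→Frontend role, Bakr→Ops role, Rivera→QA role, Santos→Design role, Osei→Backend role = 388 pts.

Maximum total: 397 pts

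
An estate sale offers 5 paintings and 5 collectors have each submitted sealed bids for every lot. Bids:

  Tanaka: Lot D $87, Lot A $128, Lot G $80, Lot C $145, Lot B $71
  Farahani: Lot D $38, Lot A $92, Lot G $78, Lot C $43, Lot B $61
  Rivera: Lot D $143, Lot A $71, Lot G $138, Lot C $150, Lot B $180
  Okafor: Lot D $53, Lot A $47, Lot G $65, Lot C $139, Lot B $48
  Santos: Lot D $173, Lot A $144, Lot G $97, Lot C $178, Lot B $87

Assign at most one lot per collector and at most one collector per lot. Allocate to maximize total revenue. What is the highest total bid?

This is the linear assignment problem.
Optimal: Tanaka→Lot A ($128), Farahani→Lot G ($78), Rivera→Lot B ($180), Okafor→Lot C ($139), Santos→Lot D ($173) — total 128+78+180+139+173 = $698.
Row-greedy (each collector in turn takes its best remaining lot) gives $655, worse by 43.
Next-best assignment: Tanaka→Lot G, Farahani→Lot A, Rivera→Lot B, Okafor→Lot C, Santos→Lot D = $664.
Checked against all permutations: $698 is optimal.

Maximum total: $698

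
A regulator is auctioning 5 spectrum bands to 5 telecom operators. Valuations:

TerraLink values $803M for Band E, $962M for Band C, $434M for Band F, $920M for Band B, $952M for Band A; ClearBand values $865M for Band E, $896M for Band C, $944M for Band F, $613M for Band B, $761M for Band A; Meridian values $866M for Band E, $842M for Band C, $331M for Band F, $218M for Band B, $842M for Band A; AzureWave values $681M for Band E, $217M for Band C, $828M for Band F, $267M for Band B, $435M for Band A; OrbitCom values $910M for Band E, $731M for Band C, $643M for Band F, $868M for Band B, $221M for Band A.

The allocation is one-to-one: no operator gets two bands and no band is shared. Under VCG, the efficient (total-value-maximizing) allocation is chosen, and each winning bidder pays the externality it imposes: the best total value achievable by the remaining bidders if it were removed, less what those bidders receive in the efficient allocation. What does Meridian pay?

Meridian pays $42M.

Efficient allocation: TerraLink→Band A ($952M), ClearBand→Band C ($896M), Meridian→Band E ($866M), AzureWave→Band F ($828M), OrbitCom→Band B ($868M); total welfare W = $4410M.
Meridian receives Band E at value $866M, so the others get W − 866 = $3544M.
Without Meridian: best allocation of the remaining 4 bidders over all 5 bands is TerraLink→Band A ($952M), ClearBand→Band C ($896M), AzureWave→Band F ($828M), OrbitCom→Band E ($910M), total $3586M.
VCG payment = (others' best without Meridian) − (others' welfare with Meridian) = 3586 − 3544 = $42M.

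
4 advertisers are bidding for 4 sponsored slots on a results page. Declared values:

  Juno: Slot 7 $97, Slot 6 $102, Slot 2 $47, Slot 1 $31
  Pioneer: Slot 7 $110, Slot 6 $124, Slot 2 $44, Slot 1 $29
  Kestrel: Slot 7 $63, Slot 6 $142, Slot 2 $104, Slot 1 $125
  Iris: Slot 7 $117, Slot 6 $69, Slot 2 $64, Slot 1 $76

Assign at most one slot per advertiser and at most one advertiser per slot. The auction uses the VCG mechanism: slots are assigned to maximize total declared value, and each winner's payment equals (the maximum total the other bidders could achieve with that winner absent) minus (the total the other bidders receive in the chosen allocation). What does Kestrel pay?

Efficient allocation: Juno→Slot 2 ($47), Pioneer→Slot 6 ($124), Kestrel→Slot 1 ($125), Iris→Slot 7 ($117); total welfare W = $413.
Kestrel receives Slot 1 at value $125, so the others get W − 125 = $288.
Without Kestrel: best allocation of the remaining 3 bidders over all 4 slots is Juno→Slot 7 ($97), Pioneer→Slot 6 ($124), Iris→Slot 1 ($76), total $297.
VCG payment = (others' best without Kestrel) − (others' welfare with Kestrel) = 297 − 288 = $9.

Kestrel pays $9.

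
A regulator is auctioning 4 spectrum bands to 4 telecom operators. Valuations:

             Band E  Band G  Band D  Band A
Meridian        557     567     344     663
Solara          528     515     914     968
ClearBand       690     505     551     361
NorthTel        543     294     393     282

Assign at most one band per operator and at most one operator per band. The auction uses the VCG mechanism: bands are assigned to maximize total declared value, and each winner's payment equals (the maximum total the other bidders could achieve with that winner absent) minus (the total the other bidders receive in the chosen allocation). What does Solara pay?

Efficient allocation: Meridian→Band G ($567M), Solara→Band A ($968M), ClearBand→Band D ($551M), NorthTel→Band E ($543M); total welfare W = $2629M.
Solara receives Band A at value $968M, so the others get W − 968 = $1661M.
Without Solara: best allocation of the remaining 3 bidders over all 4 bands is Meridian→Band A ($663M), ClearBand→Band D ($551M), NorthTel→Band E ($543M), total $1757M.
VCG payment = (others' best without Solara) − (others' welfare with Solara) = 1757 − 1661 = $96M.

Solara pays $96M.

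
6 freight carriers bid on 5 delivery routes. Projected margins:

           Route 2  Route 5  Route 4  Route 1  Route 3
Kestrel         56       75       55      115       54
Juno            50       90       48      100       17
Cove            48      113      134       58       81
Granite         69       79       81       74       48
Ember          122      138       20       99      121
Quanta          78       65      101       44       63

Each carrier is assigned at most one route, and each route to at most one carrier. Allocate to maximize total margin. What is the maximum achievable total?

Optimal: Quanta→Route 2 ($78k), Juno→Route 5 ($90k), Cove→Route 4 ($134k), Kestrel→Route 1 ($115k), Ember→Route 3 ($121k) — total 78+90+134+115+121 = $538k.
Row-greedy (each carrier in turn takes its best remaining route) gives $529k, worse by 9.
Next-best assignment: Granite→Route 2, Juno→Route 5, Cove→Route 4, Kestrel→Route 1, Ember→Route 3 = $529k.
Every other assignment is strictly worse.

Max total: $538k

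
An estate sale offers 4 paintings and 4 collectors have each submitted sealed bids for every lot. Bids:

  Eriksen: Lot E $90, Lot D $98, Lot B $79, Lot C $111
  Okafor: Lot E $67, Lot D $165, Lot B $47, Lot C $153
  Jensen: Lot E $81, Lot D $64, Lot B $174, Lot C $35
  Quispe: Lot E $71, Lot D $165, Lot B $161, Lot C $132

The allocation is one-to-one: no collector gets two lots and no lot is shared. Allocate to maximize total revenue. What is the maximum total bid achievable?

Optimal: Eriksen→Lot E ($90), Okafor→Lot C ($153), Jensen→Lot B ($174), Quispe→Lot D ($165) — total 90+153+174+165 = $582.
Column-greedy (each lot in turn goes to its best remaining collector) gives $561, worse by 21.

Max total: $582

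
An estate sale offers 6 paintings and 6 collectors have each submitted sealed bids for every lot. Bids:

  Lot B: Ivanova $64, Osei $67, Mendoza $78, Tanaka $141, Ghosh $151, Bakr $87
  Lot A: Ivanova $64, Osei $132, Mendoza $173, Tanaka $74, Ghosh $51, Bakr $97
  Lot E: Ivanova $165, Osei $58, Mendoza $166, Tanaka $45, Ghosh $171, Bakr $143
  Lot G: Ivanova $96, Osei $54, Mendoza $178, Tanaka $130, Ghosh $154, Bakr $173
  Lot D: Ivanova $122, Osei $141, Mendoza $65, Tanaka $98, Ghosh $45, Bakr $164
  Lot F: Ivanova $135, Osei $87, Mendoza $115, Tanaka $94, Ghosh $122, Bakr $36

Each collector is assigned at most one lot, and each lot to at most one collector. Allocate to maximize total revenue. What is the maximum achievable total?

Maximum total: $934

This is the linear assignment problem.
Optimal: Ivanova→Lot F ($135), Osei→Lot D ($141), Mendoza→Lot A ($173), Tanaka→Lot B ($141), Ghosh→Lot E ($171), Bakr→Lot G ($173) — total 135+141+173+141+171+173 = $934.
Row-greedy (each collector in turn takes its best remaining lot) gives $844, worse by 90.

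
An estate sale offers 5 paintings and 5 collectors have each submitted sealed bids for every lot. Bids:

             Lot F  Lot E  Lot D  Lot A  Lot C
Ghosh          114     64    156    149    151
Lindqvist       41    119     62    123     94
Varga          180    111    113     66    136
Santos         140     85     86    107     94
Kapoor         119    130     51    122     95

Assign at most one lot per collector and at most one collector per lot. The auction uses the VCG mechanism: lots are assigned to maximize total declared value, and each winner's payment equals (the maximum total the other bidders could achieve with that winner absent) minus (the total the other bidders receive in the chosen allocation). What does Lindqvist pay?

Lindqvist pays $11.

Efficient allocation: Ghosh→Lot D ($156), Lindqvist→Lot A ($123), Varga→Lot C ($136), Santos→Lot F ($140), Kapoor→Lot E ($130); total welfare W = $685.
Lindqvist receives Lot A at value $123, so the others get W − 123 = $562.
Without Lindqvist: best allocation of the remaining 4 bidders over all 5 lots is Ghosh→Lot D ($156), Varga→Lot F ($180), Santos→Lot A ($107), Kapoor→Lot E ($130), total $573.
VCG payment = (others' best without Lindqvist) − (others' welfare with Lindqvist) = 573 − 562 = $11.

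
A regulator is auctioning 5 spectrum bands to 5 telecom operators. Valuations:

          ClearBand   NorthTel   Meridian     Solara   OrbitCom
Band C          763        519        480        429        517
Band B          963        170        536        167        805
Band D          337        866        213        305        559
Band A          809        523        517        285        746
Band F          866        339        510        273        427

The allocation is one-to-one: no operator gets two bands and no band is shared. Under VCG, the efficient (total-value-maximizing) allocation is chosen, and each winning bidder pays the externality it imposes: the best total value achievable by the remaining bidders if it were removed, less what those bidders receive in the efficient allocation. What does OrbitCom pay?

Efficient allocation: ClearBand→Band B ($963M), NorthTel→Band D ($866M), Meridian→Band F ($510M), Solara→Band C ($429M), OrbitCom→Band A ($746M); total welfare W = $3514M.
OrbitCom receives Band A at value $746M, so the others get W − 746 = $2768M.
Without OrbitCom: best allocation of the remaining 4 bidders over all 5 bands is ClearBand→Band B ($963M), NorthTel→Band D ($866M), Meridian→Band A ($517M), Solara→Band C ($429M), total $2775M.
VCG payment = (others' best without OrbitCom) − (others' welfare with OrbitCom) = 2775 − 2768 = $7M.

OrbitCom pays $7M.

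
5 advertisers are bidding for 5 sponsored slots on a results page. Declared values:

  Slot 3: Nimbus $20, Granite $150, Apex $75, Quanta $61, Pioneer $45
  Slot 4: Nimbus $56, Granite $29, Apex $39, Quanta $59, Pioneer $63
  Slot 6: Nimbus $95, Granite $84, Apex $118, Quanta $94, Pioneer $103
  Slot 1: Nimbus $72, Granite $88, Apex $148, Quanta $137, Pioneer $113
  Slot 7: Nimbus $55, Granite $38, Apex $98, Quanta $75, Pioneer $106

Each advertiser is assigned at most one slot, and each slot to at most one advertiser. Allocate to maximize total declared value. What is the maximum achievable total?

Treat this as an assignment problem: match each advertiser to one slot.
Optimal: Nimbus→Slot 4 ($56), Granite→Slot 3 ($150), Apex→Slot 6 ($118), Quanta→Slot 1 ($137), Pioneer→Slot 7 ($106) — total 56+150+118+137+106 = $567.
Column-greedy (each slot in turn goes to its best remaining advertiser) gives $523, worse by 44.
Next-best assignment: Nimbus→Slot 6, Granite→Slot 3, Apex→Slot 1, Quanta→Slot 4, Pioneer→Slot 7 = $558.

Maximum total: $567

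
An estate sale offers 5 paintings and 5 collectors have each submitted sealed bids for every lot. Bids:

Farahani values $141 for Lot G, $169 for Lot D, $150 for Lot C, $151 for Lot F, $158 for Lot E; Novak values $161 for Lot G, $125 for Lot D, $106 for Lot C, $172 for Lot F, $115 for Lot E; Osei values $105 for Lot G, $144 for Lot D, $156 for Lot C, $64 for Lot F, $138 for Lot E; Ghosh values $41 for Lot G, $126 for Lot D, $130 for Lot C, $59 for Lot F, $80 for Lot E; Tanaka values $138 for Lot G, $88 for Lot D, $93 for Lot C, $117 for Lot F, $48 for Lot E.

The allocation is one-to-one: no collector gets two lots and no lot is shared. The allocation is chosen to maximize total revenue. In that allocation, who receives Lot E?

Farahani receives Lot E.

This is the linear assignment problem.
Optimal: Farahani→Lot E ($158), Novak→Lot F ($172), Osei→Lot C ($156), Ghosh→Lot D ($126), Tanaka→Lot G ($138) — total 158+172+156+126+138 = $750.
Column-greedy (each lot in turn goes to its best remaining collector) gives $683, worse by 67.
Next-best assignment: Farahani→Lot D, Novak→Lot F, Osei→Lot E, Ghosh→Lot C, Tanaka→Lot G = $747.
Swapping Ghosh↔Osei (Ghosh→Lot C $130, Osei→Lot D $144) loses 8.
Farahani's own top lot is Lot D ($169), but forcing Farahani→Lot D and reassigning the rest optimally gives only $747 — worse by 3.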